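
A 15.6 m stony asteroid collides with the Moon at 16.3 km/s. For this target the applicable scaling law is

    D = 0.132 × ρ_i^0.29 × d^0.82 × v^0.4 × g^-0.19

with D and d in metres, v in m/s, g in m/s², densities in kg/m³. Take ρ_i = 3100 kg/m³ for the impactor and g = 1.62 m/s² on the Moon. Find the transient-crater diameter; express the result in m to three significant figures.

In SI units: v = 16300 m/s.
ρ_i^0.29 = 3100^0.29 = 10.29
d^0.82 = 15.6^0.82 = 9.514
v^0.4 = 16300^0.4 = 48.40
g^-0.19 = 1.62^-0.19 = 0.9124
D = 0.132 × 10.29 × 9.514 × 48.40 × 0.9124 = 570.7 m

D ≈ 571 m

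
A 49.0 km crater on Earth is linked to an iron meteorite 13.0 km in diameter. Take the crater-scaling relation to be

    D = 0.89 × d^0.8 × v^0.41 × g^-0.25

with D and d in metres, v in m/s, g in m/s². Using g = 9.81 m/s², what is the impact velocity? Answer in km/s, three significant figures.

Rearranging for v: v = [D / (0.89 · 13000^0.8 · 9.81^-0.25)]^(1/0.41).
D = 49000 m.
13000^0.8 = 1955
9.81^-0.25 = 0.5650
Denominator = 0.89 × 1955 × 0.5650 = 983.1
D / 983.1 = 49000 / 983.1 = 49.84
v = 49.84^(1/0.41) = 49.84^2.439 = 13816 m/s

v ≈ 13.8 km/s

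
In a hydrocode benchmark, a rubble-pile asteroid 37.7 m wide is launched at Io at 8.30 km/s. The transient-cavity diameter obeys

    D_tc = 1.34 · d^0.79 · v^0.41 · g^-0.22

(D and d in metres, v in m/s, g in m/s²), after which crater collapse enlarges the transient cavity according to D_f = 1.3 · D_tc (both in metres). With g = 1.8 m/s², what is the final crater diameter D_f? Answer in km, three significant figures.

D_f ≈ 1.09 km

v = 8300 m/s.
d^0.79 = 37.7^0.79 = 17.59
v^0.41 = 8300^0.41 = 40.44
g^-0.22 = 1.8^-0.22 = 0.8787
D_tc = 1.34 × 17.59 × 40.44 × 0.8787 = 837.6 m
D_f = 1.3 × 837.6 = 1089 m
     = 1.089 km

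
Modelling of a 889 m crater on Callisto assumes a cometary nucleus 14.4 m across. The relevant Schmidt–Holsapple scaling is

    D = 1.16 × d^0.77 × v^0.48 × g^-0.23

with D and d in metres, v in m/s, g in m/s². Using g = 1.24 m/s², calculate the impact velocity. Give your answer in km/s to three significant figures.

Rearranging for v: v = [D / (1.16 · 14.4^0.77 · 1.24^-0.23)]^(1/0.48).
14.4^0.77 = 7.797
1.24^-0.23 = 0.9517
Denominator = 1.16 × 7.797 × 0.9517 = 8.608
D / 8.608 = 889 / 8.608 = 103.3
v = 103.3^(1/0.48) = 103.3^2.0833 = 15703 m/s

v ≈ 15.7 km/s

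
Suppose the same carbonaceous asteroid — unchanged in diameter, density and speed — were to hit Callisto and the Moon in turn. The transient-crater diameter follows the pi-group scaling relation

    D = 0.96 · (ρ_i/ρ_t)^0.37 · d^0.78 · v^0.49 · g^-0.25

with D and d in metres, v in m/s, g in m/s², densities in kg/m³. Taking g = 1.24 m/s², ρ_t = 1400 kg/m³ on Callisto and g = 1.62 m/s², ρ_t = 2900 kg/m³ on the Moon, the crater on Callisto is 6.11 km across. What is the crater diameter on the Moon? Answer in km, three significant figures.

D ≈ 4.37 km

The impactor-only factors (d, v, ρ_i) cancel in the ratio, leaving D_Moon/D_Callisto = (g_Moon/g_Callisto)^-0.25 · (ρ_t,Callisto/ρ_t,Moon)^0.37.
(1.62/1.24)^-0.25 = 1.306^-0.25 = 0.9354
(1400/2900)^0.37 = 0.4828^0.37 = 0.7638
Ratio = 0.9354 × 0.7638 = 0.7145
D_Moon = 0.7145 × 6.11 km = 4.37 km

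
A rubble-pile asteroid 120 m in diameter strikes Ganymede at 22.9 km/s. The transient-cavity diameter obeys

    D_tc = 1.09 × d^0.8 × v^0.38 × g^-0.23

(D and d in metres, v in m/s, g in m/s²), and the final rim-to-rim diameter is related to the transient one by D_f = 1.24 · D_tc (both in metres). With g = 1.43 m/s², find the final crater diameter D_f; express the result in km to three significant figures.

D_f ≈ 2.60 km

v = 22900 m/s.
d^0.8 = 120^0.8 = 46.06
v^0.38 = 22900^0.38 = 45.37
g^-0.23 = 1.43^-0.23 = 0.9210
D_tc = 1.09 × 46.06 × 45.37 × 0.9210 = 2098 m
D_f = 1.24 × 2098 = 2602 m
     = 2.602 km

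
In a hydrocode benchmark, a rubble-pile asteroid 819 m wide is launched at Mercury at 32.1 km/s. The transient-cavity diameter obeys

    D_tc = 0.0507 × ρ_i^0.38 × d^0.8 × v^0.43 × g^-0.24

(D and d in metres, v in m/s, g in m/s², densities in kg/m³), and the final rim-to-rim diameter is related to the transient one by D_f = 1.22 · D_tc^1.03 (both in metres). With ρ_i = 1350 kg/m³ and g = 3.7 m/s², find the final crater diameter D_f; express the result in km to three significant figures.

v = 32100 m/s.
ρ_i^0.38 = 1350^0.38 = 15.47
d^0.8 = 819^0.8 = 214.1
v^0.43 = 32100^0.43 = 86.66
g^-0.24 = 3.7^-0.24 = 0.7305
D_tc = 0.0507 × 15.47 × 214.1 × 86.66 × 0.7305 = 10630 m
D_f = 1.22 × (10630)^1.03 = 17127 m
     = 17.13 km

D_f ≈ 17.1 km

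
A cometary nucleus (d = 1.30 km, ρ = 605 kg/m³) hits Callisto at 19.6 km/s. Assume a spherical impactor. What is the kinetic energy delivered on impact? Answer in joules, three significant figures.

d = 1300 m; v = 19600 m/s.
Mass m = (π/6) ρ d³ = (π/6) × 605 × (1300)³ = 6.960 × 10^11 kg
E = ½ m v² = 0.5 × 6.960 × 10^11 × (19600)² = 1.337 × 10^20 J

E ≈ 1.34 × 10^20 J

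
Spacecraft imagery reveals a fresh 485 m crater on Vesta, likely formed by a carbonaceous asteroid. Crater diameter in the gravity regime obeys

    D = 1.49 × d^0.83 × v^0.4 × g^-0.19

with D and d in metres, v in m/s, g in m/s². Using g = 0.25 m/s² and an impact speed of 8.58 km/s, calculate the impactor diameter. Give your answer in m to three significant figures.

d ≈ 9.86 m

Rearranging for d: d = [D / (1.49 · 8580^0.4 · 0.25^-0.19)]^(1/0.83).
8580^0.4 = 37.45
0.25^-0.19 = 1.301
Denominator = 1.49 × 37.45 × 1.301 = 72.60
D / 72.60 = 485 / 72.60 = 6.680
d = 6.680^(1/0.83) = 6.680^1.2048 = 9.856 m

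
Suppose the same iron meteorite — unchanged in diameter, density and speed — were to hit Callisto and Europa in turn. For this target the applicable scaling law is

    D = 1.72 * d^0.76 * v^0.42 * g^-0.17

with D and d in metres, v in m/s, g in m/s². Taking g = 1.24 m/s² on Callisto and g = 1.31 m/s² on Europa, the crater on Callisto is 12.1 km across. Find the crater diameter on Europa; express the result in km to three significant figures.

D ≈ 12.0 km

All impactor-dependent factors cancel in the ratio, leaving D_Europa/D_Callisto = (g_Europa/g_Callisto)^-0.17.
(1.31/1.24)^-0.17 = 1.056^-0.17 = 0.9908
D_Europa = 0.9908 × 12.1 km = 12.0 km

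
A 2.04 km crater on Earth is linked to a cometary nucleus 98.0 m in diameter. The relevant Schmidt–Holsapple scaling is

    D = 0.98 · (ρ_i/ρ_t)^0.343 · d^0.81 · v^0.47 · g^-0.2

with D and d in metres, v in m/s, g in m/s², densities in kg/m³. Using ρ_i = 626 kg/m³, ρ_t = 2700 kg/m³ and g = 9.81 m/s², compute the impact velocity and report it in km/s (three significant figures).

v ≈ 32.7 km/s

Rearranging for v: v = [D / (0.98 · (626/2700)^0.343 · 98^0.81 · 9.81^-0.2)]^(1/0.47).
D = 2040 m.
(626/2700)^0.343 = 0.6057
98^0.81 = 41.01
9.81^-0.2 = 0.6334
Denominator = 0.98 × 0.6057 × 41.01 × 0.6334 = 15.42
D / 15.42 = 2040 / 15.42 = 132.3
v = 132.3^(1/0.47) = 132.3^2.1277 = 32662 m/s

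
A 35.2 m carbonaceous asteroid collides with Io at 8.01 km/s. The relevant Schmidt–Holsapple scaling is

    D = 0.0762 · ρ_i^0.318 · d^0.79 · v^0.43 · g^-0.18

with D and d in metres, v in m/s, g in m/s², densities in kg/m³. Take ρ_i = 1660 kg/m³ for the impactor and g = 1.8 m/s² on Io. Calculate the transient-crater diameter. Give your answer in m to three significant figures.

In SI units: v = 8010 m/s.
ρ_i^0.318 = 1660^0.318 = 10.57
d^0.79 = 35.2^0.79 = 16.66
v^0.43 = 8010^0.43 = 47.70
g^-0.18 = 1.8^-0.18 = 0.8996
D = 0.0762 × 10.57 × 16.66 × 47.70 × 0.8996 = 575.8 m

D ≈ 576 m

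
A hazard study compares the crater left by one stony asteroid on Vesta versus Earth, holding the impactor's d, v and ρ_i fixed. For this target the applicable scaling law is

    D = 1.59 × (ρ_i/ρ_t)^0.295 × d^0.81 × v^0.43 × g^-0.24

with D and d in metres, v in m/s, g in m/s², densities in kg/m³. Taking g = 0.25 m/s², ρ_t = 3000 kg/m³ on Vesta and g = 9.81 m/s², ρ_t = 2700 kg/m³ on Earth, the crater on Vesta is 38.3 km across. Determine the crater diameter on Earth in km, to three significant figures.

The impactor-only factors (d, v, ρ_i) cancel in the ratio, leaving D_Earth/D_Vesta = (g_Earth/g_Vesta)^-0.24 · (ρ_t,Vesta/ρ_t,Earth)^0.295.
(9.81/0.25)^-0.24 = 39.24^-0.24 = 0.4145
(3000/2700)^0.295 = 1.111^0.295 = 1.032
Ratio = 0.4145 × 1.032 = 0.4278
D_Earth = 0.4278 × 38.3 km = 16.4 km

D ≈ 16.4 km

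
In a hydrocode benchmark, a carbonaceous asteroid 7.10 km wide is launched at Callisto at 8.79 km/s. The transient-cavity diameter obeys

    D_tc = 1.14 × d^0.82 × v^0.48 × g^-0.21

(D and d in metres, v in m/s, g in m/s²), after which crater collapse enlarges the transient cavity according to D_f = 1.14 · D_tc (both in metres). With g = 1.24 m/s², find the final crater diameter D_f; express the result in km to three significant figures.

D_f ≈ 140 km

In SI: d = 7100 m, v = 8790 m/s.
d^0.82 = 7100^0.82 = 1439
v^0.48 = 8790^0.48 = 78.18
g^-0.21 = 1.24^-0.21 = 0.9558
D_tc = 1.14 × 1439 × 78.18 × 0.9558 = 1.226 × 10^5 m
D_f = 1.14 × 1.226 × 10^5 = 1.398 × 10^5 m
     = 139.8 km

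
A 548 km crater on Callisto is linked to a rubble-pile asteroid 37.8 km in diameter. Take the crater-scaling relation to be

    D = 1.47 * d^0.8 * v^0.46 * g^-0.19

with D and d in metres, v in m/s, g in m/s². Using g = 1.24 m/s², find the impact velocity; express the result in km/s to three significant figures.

Rearranging for v: v = [D / (1.47 · 37800^0.8 · 1.24^-0.19)]^(1/0.46).
D = 548000 m.
37800^0.8 = 4592
1.24^-0.19 = 0.9600
Denominator = 1.47 × 4592 × 0.9600 = 6480
D / 6480 = 548000 / 6480 = 84.57
v = 84.57^(1/0.46) = 84.57^2.1739 = 15473 m/s

v ≈ 15.5 km/s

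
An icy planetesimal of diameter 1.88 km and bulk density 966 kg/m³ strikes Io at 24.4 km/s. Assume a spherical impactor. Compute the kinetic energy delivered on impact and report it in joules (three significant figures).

E ≈ 1.00 × 10^21 J

d = 1880 m; v = 24400 m/s.
Mass m = (π/6) ρ d³ = (π/6) × 966 × (1880)³ = 3.361 × 10^12 kg
E = ½ m v² = 0.5 × 3.361 × 10^12 × (24400)² = 1.001 × 10^21 J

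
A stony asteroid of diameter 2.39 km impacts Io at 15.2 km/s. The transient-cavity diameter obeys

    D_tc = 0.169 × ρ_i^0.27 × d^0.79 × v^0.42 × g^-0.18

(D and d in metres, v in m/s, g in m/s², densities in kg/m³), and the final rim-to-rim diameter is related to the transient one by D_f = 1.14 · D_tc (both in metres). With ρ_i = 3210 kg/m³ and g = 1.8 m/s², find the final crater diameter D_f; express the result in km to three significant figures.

D_f ≈ 40.8 km

In SI: d = 2390 m, v = 15200 m/s.
ρ_i^0.27 = 3210^0.27 = 8.846
d^0.79 = 2390^0.79 = 466.6
v^0.42 = 15200^0.42 = 57.07
g^-0.18 = 1.8^-0.18 = 0.8996
D_tc = 0.169 × 8.846 × 466.6 × 57.07 × 0.8996 = 35810 m
D_f = 1.14 × 35810 = 40823 m
     = 40.82 km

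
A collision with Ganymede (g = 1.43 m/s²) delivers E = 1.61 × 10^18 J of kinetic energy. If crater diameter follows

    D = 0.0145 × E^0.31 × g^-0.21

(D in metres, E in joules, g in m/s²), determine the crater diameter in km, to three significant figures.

E^0.31 = (1.61 × 10^18)^0.31 = 4.407 × 10^5
g^-0.21 = 1.43^-0.21 = 0.9276
D = 0.0145 × 4.407 × 10^5 × 0.9276 = 5928 m
   = 5.928 km

D ≈ 5.93 km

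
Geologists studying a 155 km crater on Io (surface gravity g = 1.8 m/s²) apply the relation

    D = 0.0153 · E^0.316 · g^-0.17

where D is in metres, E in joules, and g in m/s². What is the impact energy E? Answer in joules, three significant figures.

E ≈ 2.03 × 10^22 J

Rearranging: E = [D / (0.0153 · g^-0.17)]^(1/0.316).
D = 155000 m.
g^-0.17 = 1.8^-0.17 = 0.9049
D / (0.0153 × 0.9049) = 155000 / (0.01384) = 1.120 × 10^7
E = (1.120 × 10^7)^3.1646 = 2.032 × 10^22 J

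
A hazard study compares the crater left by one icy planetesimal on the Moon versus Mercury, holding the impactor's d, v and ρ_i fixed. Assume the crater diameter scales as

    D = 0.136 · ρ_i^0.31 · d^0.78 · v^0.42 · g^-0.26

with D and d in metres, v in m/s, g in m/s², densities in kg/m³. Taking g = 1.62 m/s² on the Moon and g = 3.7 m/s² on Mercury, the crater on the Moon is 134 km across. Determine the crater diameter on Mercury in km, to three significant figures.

D ≈ 108 km

All impactor-dependent factors cancel in the ratio, leaving D_Mercury/D_Moon = (g_Mercury/g_Moon)^-0.26.
(3.7/1.62)^-0.26 = 2.284^-0.26 = 0.8068
D_Mercury = 0.8068 × 134 km = 108 km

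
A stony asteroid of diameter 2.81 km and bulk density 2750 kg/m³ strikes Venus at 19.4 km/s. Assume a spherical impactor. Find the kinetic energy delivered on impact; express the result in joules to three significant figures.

E ≈ 6.01 × 10^21 J

d = 2810 m; v = 19400 m/s.
Mass m = (π/6) ρ d³ = (π/6) × 2750 × (2810)³ = 3.195 × 10^13 kg
E = ½ m v² = 0.5 × 3.195 × 10^13 × (19400)² = 6.012 × 10^21 J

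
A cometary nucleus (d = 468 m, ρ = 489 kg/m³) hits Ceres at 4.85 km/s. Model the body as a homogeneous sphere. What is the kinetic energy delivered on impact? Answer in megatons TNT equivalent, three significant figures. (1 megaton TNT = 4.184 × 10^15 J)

E ≈ 73.8 Mt TNT

v = 4850 m/s.
Mass m = (π/6) ρ d³ = (π/6) × 489 × (468)³ = 2.624 × 10^10 kg
E = ½ m v² = 0.5 × 2.624 × 10^10 × (4850)² = 3.086 × 10^17 J
   = 3.086 × 10^17 / 4.184×10^15 = 73.76 Mt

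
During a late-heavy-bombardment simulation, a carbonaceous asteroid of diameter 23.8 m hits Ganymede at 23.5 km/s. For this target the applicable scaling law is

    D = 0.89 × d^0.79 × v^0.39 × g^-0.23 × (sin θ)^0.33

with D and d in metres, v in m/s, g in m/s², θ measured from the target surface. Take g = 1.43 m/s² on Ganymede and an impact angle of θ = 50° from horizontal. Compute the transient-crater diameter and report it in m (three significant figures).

In SI units: v = 23500 m/s.
d^0.79 = 23.8^0.79 = 12.23
v^0.39 = 23500^0.39 = 50.67
g^-0.23 = 1.43^-0.23 = 0.9210
(sin 50°)^0.33 = 0.7660^0.33 = 0.9158
D = 0.89 × 12.23 × 50.67 × 0.9210 × 0.9158 = 465.2 m

D ≈ 465 m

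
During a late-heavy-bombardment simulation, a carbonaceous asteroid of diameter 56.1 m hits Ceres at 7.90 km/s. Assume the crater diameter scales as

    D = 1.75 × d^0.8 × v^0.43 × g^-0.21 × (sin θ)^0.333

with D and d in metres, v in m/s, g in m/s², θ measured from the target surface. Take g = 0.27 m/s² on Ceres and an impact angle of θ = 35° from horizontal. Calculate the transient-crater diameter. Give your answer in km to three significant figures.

In SI units: v = 7900 m/s.
d^0.8 = 56.1^0.8 = 25.07
v^0.43 = 7900^0.43 = 47.42
g^-0.21 = 0.27^-0.21 = 1.316
(sin 35°)^0.333 = 0.5736^0.333 = 0.8310
D = 1.75 × 25.07 × 47.42 × 1.316 × 0.8310 = 2275 m
   = 2.275 km

D ≈ 2.28 km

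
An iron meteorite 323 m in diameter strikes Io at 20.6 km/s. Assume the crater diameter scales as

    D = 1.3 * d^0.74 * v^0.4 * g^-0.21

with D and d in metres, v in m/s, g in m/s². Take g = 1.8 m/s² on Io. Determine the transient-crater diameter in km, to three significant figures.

D ≈ 4.39 km

In SI units: v = 20600 m/s.
d^0.74 = 323^0.74 = 71.91
v^0.4 = 20600^0.4 = 53.16
g^-0.21 = 1.8^-0.21 = 0.8839
D = 1.3 × 71.91 × 53.16 × 0.8839 = 4393 m
   = 4.393 km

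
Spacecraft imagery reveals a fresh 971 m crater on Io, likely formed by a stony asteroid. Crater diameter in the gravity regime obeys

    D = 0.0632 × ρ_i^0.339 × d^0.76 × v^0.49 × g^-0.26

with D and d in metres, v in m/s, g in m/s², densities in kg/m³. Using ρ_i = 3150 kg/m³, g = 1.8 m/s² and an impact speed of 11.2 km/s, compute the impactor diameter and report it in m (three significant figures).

d ≈ 26.6 m

Rearranging for d: d = [D / (0.0632 · 3150^0.339 · 11200^0.49 · 1.8^-0.26)]^(1/0.76).
3150^0.339 = 15.34
11200^0.49 = 96.41
1.8^-0.26 = 0.8583
Denominator = 0.0632 × 15.34 × 96.41 × 0.8583 = 80.22
D / 80.22 = 971 / 80.22 = 12.10
d = 12.10^(1/0.76) = 12.10^1.3158 = 26.59 m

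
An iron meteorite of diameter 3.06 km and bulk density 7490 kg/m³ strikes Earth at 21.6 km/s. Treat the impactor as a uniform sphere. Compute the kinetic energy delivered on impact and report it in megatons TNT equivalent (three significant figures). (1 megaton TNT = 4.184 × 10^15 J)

E ≈ 6.27 × 10^6 Mt TNT

d = 3060 m; v = 21600 m/s.
Mass m = (π/6) ρ d³ = (π/6) × 7490 × (3060)³ = 1.124 × 10^14 kg
E = ½ m v² = 0.5 × 1.124 × 10^14 × (21600)² = 2.622 × 10^22 J
   = 2.622 × 10^22 / 4.184×10^15 = 6.267 × 10^6 Mt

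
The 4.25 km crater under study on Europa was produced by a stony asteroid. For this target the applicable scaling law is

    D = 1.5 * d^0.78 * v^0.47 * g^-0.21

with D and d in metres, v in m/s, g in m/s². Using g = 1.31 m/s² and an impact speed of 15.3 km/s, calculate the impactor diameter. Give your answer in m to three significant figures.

Rearranging for d: d = [D / (1.5 · 15300^0.47 · 1.31^-0.21)]^(1/0.78).
D = 4250 m.
15300^0.47 = 92.64
1.31^-0.21 = 0.9449
Denominator = 1.5 × 92.64 × 0.9449 = 131.3
D / 131.3 = 4250 / 131.3 = 32.37
d = 32.37^(1/0.78) = 32.37^1.2821 = 86.33 m

d ≈ 86.3 m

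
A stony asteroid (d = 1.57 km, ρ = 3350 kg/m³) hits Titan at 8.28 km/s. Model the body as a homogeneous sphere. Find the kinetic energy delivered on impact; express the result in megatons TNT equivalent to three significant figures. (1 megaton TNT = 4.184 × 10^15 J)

E ≈ 55600 Mt TNT

d = 1570 m; v = 8280 m/s.
Mass m = (π/6) ρ d³ = (π/6) × 3350 × (1570)³ = 6.788 × 10^12 kg
E = ½ m v² = 0.5 × 6.788 × 10^12 × (8280)² = 2.327 × 10^20 J
   = 2.327 × 10^20 / 4.184×10^15 = 55617 Mt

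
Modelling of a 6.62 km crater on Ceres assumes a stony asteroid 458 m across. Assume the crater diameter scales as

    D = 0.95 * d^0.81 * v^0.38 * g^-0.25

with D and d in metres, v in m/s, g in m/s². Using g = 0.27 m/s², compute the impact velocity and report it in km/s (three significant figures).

Rearranging for v: v = [D / (0.95 · 458^0.81 · 0.27^-0.25)]^(1/0.38).
D = 6620 m.
458^0.81 = 143.0
0.27^-0.25 = 1.387
Denominator = 0.95 × 143.0 × 1.387 = 188.4
D / 188.4 = 6620 / 188.4 = 35.14
v = 35.14^(1/0.38) = 35.14^2.6316 = 11693 m/s

v ≈ 11.7 km/s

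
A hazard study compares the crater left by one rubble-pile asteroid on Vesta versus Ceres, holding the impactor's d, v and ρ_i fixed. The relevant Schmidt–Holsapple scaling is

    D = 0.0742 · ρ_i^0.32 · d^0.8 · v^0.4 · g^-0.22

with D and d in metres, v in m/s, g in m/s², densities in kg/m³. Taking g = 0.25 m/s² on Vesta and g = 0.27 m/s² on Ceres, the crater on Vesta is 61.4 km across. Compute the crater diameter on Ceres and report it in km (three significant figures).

D ≈ 60.4 km

All impactor-dependent factors cancel in the ratio, leaving D_Ceres/D_Vesta = (g_Ceres/g_Vesta)^-0.22.
(0.27/0.25)^-0.22 = 1.080^-0.22 = 0.9832
D_Ceres = 0.9832 × 61.4 km = 60.4 km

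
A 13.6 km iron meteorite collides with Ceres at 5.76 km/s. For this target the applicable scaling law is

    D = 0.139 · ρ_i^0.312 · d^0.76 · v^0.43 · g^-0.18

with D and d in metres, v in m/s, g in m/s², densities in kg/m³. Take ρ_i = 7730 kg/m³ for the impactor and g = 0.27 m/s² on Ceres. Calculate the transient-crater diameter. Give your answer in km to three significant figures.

In SI units: d = 13600 m, v = 5760 m/s.
ρ_i^0.312 = 7730^0.312 = 16.33
d^0.76 = 13600^0.76 = 1385
v^0.43 = 5760^0.43 = 41.40
g^-0.18 = 0.27^-0.18 = 1.266
D = 0.139 × 16.33 × 1385 × 41.40 × 1.266 = 1.648 × 10^5 m
   = 164.8 km

D ≈ 165 km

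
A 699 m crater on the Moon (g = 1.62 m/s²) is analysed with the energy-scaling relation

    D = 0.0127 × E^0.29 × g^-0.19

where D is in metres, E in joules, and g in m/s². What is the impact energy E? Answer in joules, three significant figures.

E ≈ 3.05 × 10^16 J

Rearranging: E = [D / (0.0127 · g^-0.19)]^(1/0.29).
g^-0.19 = 1.62^-0.19 = 0.9124
D / (0.0127 × 0.9124) = 699 / (0.01159) = 6.031 × 10^4
E = (6.031 × 10^4)^3.4483 = 3.049 × 10^16 J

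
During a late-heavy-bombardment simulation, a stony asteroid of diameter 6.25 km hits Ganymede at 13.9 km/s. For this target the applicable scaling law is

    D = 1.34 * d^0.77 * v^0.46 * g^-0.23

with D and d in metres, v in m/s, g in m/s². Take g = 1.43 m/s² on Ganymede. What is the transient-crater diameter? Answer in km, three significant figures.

In SI units: d = 6250 m, v = 13900 m/s.
d^0.77 = 6250^0.77 = 837.2
v^0.46 = 13900^0.46 = 80.50
g^-0.23 = 1.43^-0.23 = 0.9210
D = 1.34 × 837.2 × 80.50 × 0.9210 = 83174 m
   = 83.17 km

D ≈ 83.2 km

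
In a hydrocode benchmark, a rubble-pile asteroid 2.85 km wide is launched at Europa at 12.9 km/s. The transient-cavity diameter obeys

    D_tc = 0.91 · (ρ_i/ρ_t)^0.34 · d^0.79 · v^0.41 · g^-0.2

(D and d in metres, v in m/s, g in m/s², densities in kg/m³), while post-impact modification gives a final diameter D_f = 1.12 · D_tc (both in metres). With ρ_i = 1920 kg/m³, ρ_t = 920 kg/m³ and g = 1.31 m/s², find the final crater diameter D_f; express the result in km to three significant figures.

D_f ≈ 32.2 km

In SI: d = 2850 m, v = 12900 m/s.
(ρ_i/ρ_t)^0.34 = (1920/920)^0.34 = 1.284
d^0.79 = 2850^0.79 = 536.2
v^0.41 = 12900^0.41 = 48.46
g^-0.2 = 1.31^-0.2 = 0.9474
D_tc = 0.91 × 1.284 × 536.2 × 48.46 × 0.9474 = 28760 m
D_f = 1.12 × 28760 = 32211 m
     = 32.21 km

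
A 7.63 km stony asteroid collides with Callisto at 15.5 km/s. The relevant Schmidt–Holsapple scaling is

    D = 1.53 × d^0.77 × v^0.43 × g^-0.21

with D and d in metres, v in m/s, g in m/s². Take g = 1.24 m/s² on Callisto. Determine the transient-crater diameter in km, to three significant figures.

D ≈ 90.5 km

In SI units: d = 7630 m, v = 15500 m/s.
d^0.77 = 7630^0.77 = 976.2
v^0.43 = 15500^0.43 = 63.36
g^-0.21 = 1.24^-0.21 = 0.9558
D = 1.53 × 976.2 × 63.36 × 0.9558 = 90451 m
   = 90.45 km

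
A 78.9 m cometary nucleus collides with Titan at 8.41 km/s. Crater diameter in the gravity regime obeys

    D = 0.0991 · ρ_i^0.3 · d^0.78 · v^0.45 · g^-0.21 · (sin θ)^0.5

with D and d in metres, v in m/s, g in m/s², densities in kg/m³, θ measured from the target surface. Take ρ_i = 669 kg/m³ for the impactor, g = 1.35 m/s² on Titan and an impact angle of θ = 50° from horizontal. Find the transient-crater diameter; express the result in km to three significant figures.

D ≈ 1.01 km

In SI units: v = 8410 m/s.
ρ_i^0.3 = 669^0.3 = 7.041
d^0.78 = 78.9^0.78 = 30.18
v^0.45 = 8410^0.45 = 58.37
g^-0.21 = 1.35^-0.21 = 0.9389
(sin 50°)^0.5 = 0.7660^0.5 = 0.8752
D = 0.0991 × 7.041 × 30.18 × 58.37 × 0.9389 × 0.8752 = 1010 m
   = 1.010 km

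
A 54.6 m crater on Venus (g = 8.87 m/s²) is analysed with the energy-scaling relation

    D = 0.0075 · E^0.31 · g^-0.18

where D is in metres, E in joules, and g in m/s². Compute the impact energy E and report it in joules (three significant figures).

E ≈ 1.02 × 10^13 J

Rearranging: E = [D / (0.0075 · g^-0.18)]^(1/0.31).
g^-0.18 = 8.87^-0.18 = 0.6751
D / (0.0075 × 0.6751) = 54.6 / (5.063 × 10^-3) = 1.078 × 10^4
E = (1.078 × 10^4)^3.2258 = 1.020 × 10^13 J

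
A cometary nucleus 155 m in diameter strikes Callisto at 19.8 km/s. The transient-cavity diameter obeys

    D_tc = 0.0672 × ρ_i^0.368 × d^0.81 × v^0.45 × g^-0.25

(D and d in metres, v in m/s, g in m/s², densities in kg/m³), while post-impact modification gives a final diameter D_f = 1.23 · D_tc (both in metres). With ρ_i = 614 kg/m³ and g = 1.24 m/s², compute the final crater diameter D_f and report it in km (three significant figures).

D_f ≈ 4.24 km

v = 19800 m/s.
ρ_i^0.368 = 614^0.368 = 10.62
d^0.81 = 155^0.81 = 59.45
v^0.45 = 19800^0.45 = 85.80
g^-0.25 = 1.24^-0.25 = 0.9476
D_tc = 0.0672 × 10.62 × 59.45 × 85.80 × 0.9476 = 3450 m
D_f = 1.23 × 3450 = 4244 m
     = 4.244 km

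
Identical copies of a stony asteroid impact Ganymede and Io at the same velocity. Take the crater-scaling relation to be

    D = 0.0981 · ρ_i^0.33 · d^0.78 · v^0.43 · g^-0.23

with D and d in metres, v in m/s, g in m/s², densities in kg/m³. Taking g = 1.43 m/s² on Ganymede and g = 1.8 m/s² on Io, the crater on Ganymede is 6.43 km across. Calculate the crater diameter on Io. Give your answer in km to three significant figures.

D ≈ 6.10 km

All impactor-dependent factors cancel in the ratio, leaving D_Io/D_Ganymede = (g_Io/g_Ganymede)^-0.23.
(1.8/1.43)^-0.23 = 1.259^-0.23 = 0.9484
D_Io = 0.9484 × 6.43 km = 6.10 km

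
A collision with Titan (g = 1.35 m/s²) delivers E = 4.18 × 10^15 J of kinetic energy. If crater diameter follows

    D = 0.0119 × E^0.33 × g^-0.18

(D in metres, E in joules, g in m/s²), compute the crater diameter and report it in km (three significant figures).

E^0.33 = (4.18 × 10^15)^0.33 = 1.429 × 10^5
g^-0.18 = 1.35^-0.18 = 0.9474
D = 0.0119 × 1.429 × 10^5 × 0.9474 = 1611 m
   = 1.611 km

D ≈ 1.61 km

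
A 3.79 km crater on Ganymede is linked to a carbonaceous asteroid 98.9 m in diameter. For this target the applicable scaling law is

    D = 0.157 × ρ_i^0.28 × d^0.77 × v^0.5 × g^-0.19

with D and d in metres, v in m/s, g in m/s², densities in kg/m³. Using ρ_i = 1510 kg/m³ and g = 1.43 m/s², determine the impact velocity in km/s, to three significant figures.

Rearranging for v: v = [D / (0.157 · 1510^0.28 · 98.9^0.77 · 1.43^-0.19)]^(1/0.5).
D = 3790 m.
1510^0.28 = 7.765
98.9^0.77 = 34.38
1.43^-0.19 = 0.9343
Denominator = 0.157 × 7.765 × 34.38 × 0.9343 = 39.16
D / 39.16 = 3790 / 39.16 = 96.78
v = 96.78^(1/0.5) = 96.78^2 = 9366 m/s

v ≈ 9.37 km/s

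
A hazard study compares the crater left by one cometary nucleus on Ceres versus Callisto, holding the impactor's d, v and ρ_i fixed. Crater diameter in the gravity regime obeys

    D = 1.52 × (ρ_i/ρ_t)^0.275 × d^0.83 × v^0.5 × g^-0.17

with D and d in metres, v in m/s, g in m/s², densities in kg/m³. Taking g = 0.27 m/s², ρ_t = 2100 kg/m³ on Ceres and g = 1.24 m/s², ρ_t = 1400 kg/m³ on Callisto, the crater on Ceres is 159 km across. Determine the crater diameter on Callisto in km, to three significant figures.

D ≈ 137 km

The impactor-only factors (d, v, ρ_i) cancel in the ratio, leaving D_Callisto/D_Ceres = (g_Callisto/g_Ceres)^-0.17 · (ρ_t,Ceres/ρ_t,Callisto)^0.275.
(1.24/0.27)^-0.17 = 4.593^-0.17 = 0.7717
(2100/1400)^0.275 = 1.500^0.275 = 1.118
Ratio = 0.7717 × 1.118 = 0.8628
D_Callisto = 0.8628 × 159 km = 137 km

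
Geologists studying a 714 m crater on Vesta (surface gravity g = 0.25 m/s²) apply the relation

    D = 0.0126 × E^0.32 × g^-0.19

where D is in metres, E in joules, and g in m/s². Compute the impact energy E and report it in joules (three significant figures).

E ≈ 3.14 × 10^14 J

Rearranging: E = [D / (0.0126 · g^-0.19)]^(1/0.32).
g^-0.19 = 0.25^-0.19 = 1.301
D / (0.0126 × 1.301) = 714 / (0.01639) = 4.356 × 10^4
E = (4.356 × 10^4)^3.125 = 3.142 × 10^14 J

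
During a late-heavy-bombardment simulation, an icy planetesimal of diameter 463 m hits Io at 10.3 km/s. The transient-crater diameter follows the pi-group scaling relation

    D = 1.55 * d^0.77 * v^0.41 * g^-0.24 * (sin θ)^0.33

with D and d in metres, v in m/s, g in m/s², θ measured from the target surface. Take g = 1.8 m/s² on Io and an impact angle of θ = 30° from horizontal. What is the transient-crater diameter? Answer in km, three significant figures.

In SI units: v = 10300 m/s.
d^0.77 = 463^0.77 = 112.8
v^0.41 = 10300^0.41 = 44.18
g^-0.24 = 1.8^-0.24 = 0.8684
(sin 30°)^0.33 = 0.5000^0.33 = 0.7955
D = 1.55 × 112.8 × 44.18 × 0.8684 × 0.7955 = 5336 m
   = 5.336 km

D ≈ 5.34 km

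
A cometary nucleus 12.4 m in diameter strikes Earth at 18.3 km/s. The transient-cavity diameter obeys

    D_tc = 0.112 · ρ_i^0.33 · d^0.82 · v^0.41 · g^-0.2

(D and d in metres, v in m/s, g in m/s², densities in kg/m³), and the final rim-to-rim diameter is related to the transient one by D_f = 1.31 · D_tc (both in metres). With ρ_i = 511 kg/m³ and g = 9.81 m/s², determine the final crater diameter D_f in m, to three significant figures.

v = 18300 m/s.
ρ_i^0.33 = 511^0.33 = 7.830
d^0.82 = 12.4^0.82 = 7.881
v^0.41 = 18300^0.41 = 55.92
g^-0.2 = 9.81^-0.2 = 0.6334
D_tc = 0.112 × 7.830 × 7.881 × 55.92 × 0.6334 = 244.8 m
D_f = 1.31 × 244.8 = 320.7 m

D_f ≈ 321 m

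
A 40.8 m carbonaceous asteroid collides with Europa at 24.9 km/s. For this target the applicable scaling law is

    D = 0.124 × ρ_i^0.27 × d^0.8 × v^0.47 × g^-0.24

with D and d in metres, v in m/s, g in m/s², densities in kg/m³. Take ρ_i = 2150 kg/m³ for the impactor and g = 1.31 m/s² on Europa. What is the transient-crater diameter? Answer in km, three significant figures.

D ≈ 2.09 km

In SI units: v = 24900 m/s.
ρ_i^0.27 = 2150^0.27 = 7.939
d^0.8 = 40.8^0.8 = 19.43
v^0.47 = 24900^0.47 = 116.5
g^-0.24 = 1.31^-0.24 = 0.9372
D = 0.124 × 7.939 × 19.43 × 116.5 × 0.9372 = 2088 m
   = 2.088 km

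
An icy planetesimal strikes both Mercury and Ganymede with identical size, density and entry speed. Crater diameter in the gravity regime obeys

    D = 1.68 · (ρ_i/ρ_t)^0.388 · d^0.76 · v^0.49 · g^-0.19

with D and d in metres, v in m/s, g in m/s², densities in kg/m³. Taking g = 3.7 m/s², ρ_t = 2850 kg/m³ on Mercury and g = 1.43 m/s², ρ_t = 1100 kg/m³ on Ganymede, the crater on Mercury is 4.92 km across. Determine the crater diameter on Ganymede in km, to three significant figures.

The impactor-only factors (d, v, ρ_i) cancel in the ratio, leaving D_Ganymede/D_Mercury = (g_Ganymede/g_Mercury)^-0.19 · (ρ_t,Mercury/ρ_t,Ganymede)^0.388.
(1.43/3.7)^-0.19 = 0.3865^-0.19 = 1.198
(2850/1100)^0.388 = 2.591^0.388 = 1.447
Ratio = 1.198 × 1.447 = 1.734
D_Ganymede = 1.734 × 4.92 km = 8.53 km

D ≈ 8.53 km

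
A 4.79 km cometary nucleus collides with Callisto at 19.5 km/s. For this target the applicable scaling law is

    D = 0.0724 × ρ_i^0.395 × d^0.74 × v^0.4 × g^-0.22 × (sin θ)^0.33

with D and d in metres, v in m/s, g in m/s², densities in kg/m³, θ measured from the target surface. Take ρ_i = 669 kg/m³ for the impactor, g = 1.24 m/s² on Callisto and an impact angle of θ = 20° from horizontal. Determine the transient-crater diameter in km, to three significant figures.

In SI units: d = 4790 m, v = 19500 m/s.
ρ_i^0.395 = 669^0.395 = 13.06
d^0.74 = 4790^0.74 = 529.0
v^0.4 = 19500^0.4 = 52.00
g^-0.22 = 1.24^-0.22 = 0.9538
(sin 20°)^0.33 = 0.3420^0.33 = 0.7018
D = 0.0724 × 13.06 × 529.0 × 52.00 × 0.9538 × 0.7018 = 17411 m
   = 17.41 km

D ≈ 17.4 km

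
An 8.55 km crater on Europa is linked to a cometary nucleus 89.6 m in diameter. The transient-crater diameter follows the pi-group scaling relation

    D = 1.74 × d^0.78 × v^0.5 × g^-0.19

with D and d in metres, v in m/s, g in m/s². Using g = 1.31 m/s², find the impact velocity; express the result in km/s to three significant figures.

Rearranging for v: v = [D / (1.74 · 89.6^0.78 · 1.31^-0.19)]^(1/0.5).
D = 8550 m.
89.6^0.78 = 33.33
1.31^-0.19 = 0.9500
Denominator = 1.74 × 33.33 × 0.9500 = 55.09
D / 55.09 = 8550 / 55.09 = 155.2
v = 155.2^(1/0.5) = 155.2^2 = 24087 m/s

v ≈ 24.1 km/s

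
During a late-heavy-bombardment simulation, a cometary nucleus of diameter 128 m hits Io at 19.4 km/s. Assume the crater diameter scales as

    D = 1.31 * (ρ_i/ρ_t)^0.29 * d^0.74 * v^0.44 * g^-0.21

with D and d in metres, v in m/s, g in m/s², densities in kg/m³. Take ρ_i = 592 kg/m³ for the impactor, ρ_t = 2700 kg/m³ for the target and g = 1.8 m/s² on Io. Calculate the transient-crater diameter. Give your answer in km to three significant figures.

In SI units: v = 19400 m/s.
(ρ_i/ρ_t)^0.29 = (592/2700)^0.29 = 0.6440
d^0.74 = 128^0.74 = 36.25
v^0.44 = 19400^0.44 = 77.03
g^-0.21 = 1.8^-0.21 = 0.8839
D = 1.31 × 0.6440 × 36.25 × 77.03 × 0.8839 = 2082 m
   = 2.082 km

D ≈ 2.08 km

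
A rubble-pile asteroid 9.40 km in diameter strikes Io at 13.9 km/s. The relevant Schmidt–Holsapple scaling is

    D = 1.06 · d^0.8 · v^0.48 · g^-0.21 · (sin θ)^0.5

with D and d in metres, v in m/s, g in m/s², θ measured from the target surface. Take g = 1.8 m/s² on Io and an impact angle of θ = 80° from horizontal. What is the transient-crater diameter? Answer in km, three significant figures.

D ≈ 137 km

In SI units: d = 9400 m, v = 13900 m/s.
d^0.8 = 9400^0.8 = 1508
v^0.48 = 13900^0.48 = 97.42
g^-0.21 = 1.8^-0.21 = 0.8839
(sin 80°)^0.5 = 0.9848^0.5 = 0.9924
D = 1.06 × 1508 × 97.42 × 0.8839 × 0.9924 = 1.366 × 10^5 m
   = 136.6 km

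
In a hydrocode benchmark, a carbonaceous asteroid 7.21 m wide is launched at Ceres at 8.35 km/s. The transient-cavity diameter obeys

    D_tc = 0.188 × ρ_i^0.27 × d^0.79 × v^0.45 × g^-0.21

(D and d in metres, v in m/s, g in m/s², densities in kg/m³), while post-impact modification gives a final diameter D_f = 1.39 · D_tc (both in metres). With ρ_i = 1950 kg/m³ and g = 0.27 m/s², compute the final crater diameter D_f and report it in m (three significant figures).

v = 8350 m/s.
ρ_i^0.27 = 1950^0.27 = 7.732
d^0.79 = 7.21^0.79 = 4.762
v^0.45 = 8350^0.45 = 58.18
g^-0.21 = 0.27^-0.21 = 1.316
D_tc = 0.188 × 7.732 × 4.762 × 58.18 × 1.316 = 530.0 m
D_f = 1.39 × 530.0 = 736.7 m

D_f ≈ 737 m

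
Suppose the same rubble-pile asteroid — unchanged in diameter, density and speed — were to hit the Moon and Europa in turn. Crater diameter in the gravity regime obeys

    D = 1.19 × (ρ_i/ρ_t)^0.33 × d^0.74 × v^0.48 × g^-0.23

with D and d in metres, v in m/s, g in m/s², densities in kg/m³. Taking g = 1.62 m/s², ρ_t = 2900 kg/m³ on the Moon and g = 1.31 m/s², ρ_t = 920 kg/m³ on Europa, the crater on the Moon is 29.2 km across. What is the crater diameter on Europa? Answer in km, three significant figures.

D ≈ 44.8 km

The impactor-only factors (d, v, ρ_i) cancel in the ratio, leaving D_Europa/D_Moon = (g_Europa/g_Moon)^-0.23 · (ρ_t,Moon/ρ_t,Europa)^0.33.
(1.31/1.62)^-0.23 = 0.8086^-0.23 = 1.050
(2900/920)^0.33 = 3.152^0.33 = 1.461
Ratio = 1.050 × 1.461 = 1.534
D_Europa = 1.534 × 29.2 km = 44.8 km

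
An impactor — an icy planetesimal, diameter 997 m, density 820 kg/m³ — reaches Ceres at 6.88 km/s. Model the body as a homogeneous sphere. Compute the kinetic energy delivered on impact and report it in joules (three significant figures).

v = 6880 m/s.
Mass m = (π/6) ρ d³ = (π/6) × 820 × (997)³ = 4.255 × 10^11 kg
E = ½ m v² = 0.5 × 4.255 × 10^11 × (6880)² = 1.007 × 10^19 J

E ≈ 1.01 × 10^19 J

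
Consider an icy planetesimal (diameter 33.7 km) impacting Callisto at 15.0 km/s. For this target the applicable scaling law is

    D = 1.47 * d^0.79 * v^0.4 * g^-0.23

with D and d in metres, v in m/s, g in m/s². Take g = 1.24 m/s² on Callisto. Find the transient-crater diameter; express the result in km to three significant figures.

D ≈ 247 km

In SI units: d = 33700 m, v = 15000 m/s.
d^0.79 = 33700^0.79 = 3774
v^0.4 = 15000^0.4 = 46.82
g^-0.23 = 1.24^-0.23 = 0.9517
D = 1.47 × 3774 × 46.82 × 0.9517 = 2.472 × 10^5 m
   = 247.2 km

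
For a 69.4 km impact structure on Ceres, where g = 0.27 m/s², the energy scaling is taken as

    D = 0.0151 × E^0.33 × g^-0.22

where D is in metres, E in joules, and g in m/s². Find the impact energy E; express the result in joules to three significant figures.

Rearranging: E = [D / (0.0151 · g^-0.22)]^(1/0.33).
D = 69400 m.
g^-0.22 = 0.27^-0.22 = 1.334
D / (0.0151 × 1.334) = 69400 / (0.02014) = 3.446 × 10^6
E = (3.446 × 10^6)^3.0303 = 6.457 × 10^19 J

E ≈ 6.46 × 10^19 J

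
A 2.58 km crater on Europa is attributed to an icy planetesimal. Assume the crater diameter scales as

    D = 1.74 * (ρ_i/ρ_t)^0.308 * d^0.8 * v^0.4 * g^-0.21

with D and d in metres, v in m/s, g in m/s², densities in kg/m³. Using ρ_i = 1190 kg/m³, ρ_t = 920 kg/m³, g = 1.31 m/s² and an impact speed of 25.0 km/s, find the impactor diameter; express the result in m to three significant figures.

Rearranging for d: d = [D / (1.74 · (1190/920)^0.308 · 25000^0.4 · 1.31^-0.21)]^(1/0.8).
D = 2580 m.
(1190/920)^0.308 = 1.082
25000^0.4 = 57.43
1.31^-0.21 = 0.9449
Denominator = 1.74 × 1.082 × 57.43 × 0.9449 = 102.2
D / 102.2 = 2580 / 102.2 = 25.24
d = 25.24^(1/0.8) = 25.24^1.25 = 56.57 m

d ≈ 56.6 m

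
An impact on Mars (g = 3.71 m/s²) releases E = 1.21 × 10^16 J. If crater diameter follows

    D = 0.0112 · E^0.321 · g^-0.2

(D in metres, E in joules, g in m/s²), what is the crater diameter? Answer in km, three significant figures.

D ≈ 1.25 km

E^0.321 = (1.21 × 10^16)^0.321 = 1.454 × 10^5
g^-0.2 = 3.71^-0.2 = 0.7694
D = 0.0112 × 1.454 × 10^5 × 0.7694 = 1253 m
   = 1.253 km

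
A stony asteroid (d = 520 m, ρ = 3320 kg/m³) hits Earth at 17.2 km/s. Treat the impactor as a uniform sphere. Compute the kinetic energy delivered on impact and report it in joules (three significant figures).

E ≈ 3.62 × 10^19 J

v = 17200 m/s.
Mass m = (π/6) ρ d³ = (π/6) × 3320 × (520)³ = 2.444 × 10^11 kg
E = ½ m v² = 0.5 × 2.444 × 10^11 × (17200)² = 3.615 × 10^19 J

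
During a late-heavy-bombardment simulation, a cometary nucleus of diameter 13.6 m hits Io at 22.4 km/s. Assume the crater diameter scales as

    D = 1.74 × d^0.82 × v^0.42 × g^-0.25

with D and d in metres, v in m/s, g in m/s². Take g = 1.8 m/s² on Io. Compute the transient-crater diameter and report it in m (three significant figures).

In SI units: v = 22400 m/s.
d^0.82 = 13.6^0.82 = 8.502
v^0.42 = 22400^0.42 = 67.16
g^-0.25 = 1.8^-0.25 = 0.8633
D = 1.74 × 8.502 × 67.16 × 0.8633 = 857.7 m

D ≈ 858 m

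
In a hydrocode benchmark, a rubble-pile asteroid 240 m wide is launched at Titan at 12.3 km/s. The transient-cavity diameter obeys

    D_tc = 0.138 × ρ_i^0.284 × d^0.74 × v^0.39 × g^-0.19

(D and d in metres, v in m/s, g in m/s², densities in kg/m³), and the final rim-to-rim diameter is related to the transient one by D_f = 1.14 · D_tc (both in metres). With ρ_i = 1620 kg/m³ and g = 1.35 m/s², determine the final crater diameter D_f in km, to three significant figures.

v = 12300 m/s.
ρ_i^0.284 = 1620^0.284 = 8.156
d^0.74 = 240^0.74 = 57.72
v^0.39 = 12300^0.39 = 39.36
g^-0.19 = 1.35^-0.19 = 0.9446
D_tc = 0.138 × 8.156 × 57.72 × 39.36 × 0.9446 = 2415 m
D_f = 1.14 × 2415 = 2753 m
     = 2.753 km

D_f ≈ 2.75 km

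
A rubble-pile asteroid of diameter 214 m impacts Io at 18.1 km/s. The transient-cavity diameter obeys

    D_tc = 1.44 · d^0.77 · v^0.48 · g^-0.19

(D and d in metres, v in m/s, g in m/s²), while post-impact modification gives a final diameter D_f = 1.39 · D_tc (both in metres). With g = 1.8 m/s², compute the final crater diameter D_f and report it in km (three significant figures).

v = 18100 m/s.
d^0.77 = 214^0.77 = 62.29
v^0.48 = 18100^0.48 = 110.6
g^-0.19 = 1.8^-0.19 = 0.8943
D_tc = 1.44 × 62.29 × 110.6 × 0.8943 = 8872 m
D_f = 1.39 × 8872 = 12332 m
     = 12.33 km

D_f ≈ 12.3 km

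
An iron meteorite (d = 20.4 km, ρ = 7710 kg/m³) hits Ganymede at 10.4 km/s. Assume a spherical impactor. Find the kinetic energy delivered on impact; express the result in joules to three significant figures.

E ≈ 1.85 × 10^24 J

d = 20400 m; v = 10400 m/s.
Mass m = (π/6) ρ d³ = (π/6) × 7710 × (20400)³ = 3.427 × 10^16 kg
E = ½ m v² = 0.5 × 3.427 × 10^16 × (10400)² = 1.853 × 10^24 J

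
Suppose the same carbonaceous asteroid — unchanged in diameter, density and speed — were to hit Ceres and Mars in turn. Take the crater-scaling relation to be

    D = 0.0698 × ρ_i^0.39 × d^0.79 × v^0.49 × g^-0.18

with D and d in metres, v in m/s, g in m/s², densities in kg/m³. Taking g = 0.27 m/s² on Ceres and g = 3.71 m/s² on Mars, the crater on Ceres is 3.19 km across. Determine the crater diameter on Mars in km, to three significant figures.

All impactor-dependent factors cancel in the ratio, leaving D_Mars/D_Ceres = (g_Mars/g_Ceres)^-0.18.
(3.71/0.27)^-0.18 = 13.74^-0.18 = 0.6240
D_Mars = 0.6240 × 3.19 km = 1.99 km

D ≈ 1.99 km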